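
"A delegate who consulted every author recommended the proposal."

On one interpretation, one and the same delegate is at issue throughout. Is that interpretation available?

Yes

The paraphrase describes the scope ordering *a delegate* > *every author*.
Nothing needs to raise for *a delegate* > *every author*, so no island constraint is at stake.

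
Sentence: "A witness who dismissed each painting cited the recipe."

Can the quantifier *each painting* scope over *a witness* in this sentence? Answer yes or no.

No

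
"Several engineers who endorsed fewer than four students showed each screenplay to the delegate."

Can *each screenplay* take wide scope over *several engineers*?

Although the sentence contains a relative clause (*who endorsed fewer than four students*), *each screenplay* is outside it, in the matrix VP.
No island intervenes, so both surface and inverse scope are derivable.

Yes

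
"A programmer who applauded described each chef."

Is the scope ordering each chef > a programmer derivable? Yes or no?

The relative clause *who applauded* modifies *a programmer*, but *each chef* is not inside that relative clause — it is an argument of the matrix verb.
With no island boundary between them, the object can take inverse scope over the subject via ordinary QR within the clause.
So *each chef* > *a programmer* is among the available readings.

Yes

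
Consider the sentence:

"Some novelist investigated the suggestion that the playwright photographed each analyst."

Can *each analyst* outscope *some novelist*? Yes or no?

*each analyst* occurs within the complex NP *the suggestion that the playwright photographed each analyst*.
Since the clause is the complement of a nominal head, the CNPC blocks scope extraction.
So the wide-scope reading for *each analyst* is blocked.

No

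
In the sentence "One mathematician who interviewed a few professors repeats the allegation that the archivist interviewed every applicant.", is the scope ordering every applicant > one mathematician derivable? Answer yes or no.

No

*every applicant* is embedded in the complex NP *the allegation that the archivist interviewed every applicant*.
A that-clause complement to a noun is an island; QR cannot cross the NP boundary.
So *every applicant* cannot raise high enough to outscope *one mathematician*; only the surface ordering *one mathematician* > *every applicant* is available.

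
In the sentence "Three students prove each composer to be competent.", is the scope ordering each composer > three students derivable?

Yes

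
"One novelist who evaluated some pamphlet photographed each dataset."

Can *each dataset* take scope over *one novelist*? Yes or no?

Yes

The relative clause *who evaluated some pamphlet* modifies *one novelist*, but *each dataset* is not inside that relative clause — it is an argument of the matrix verb.
Clause-internal QR can adjoin the lower DP above the subject, yielding the inverse reading.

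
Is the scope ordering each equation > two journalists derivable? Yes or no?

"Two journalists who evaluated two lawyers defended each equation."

Yes

The relative clause *who evaluated two lawyers* modifies *two journalists*, but *each equation* is not inside that relative clause — it is an argument of the matrix verb.
QR within a single clause is free, so the lower quantifier may take scope over the higher one.
Both orderings are possible: *two journalists* > *each equation* and *each equation* > *two journalists*.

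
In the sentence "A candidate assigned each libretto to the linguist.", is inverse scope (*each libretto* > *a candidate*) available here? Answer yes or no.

Yes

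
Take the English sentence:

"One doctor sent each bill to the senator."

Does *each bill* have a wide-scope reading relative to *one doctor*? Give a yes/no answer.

*each bill* and *one doctor* are in the same minimal clause.
Since no island is crossed, the inverse ordering is licensed alongside surface scope.
Both orderings are possible: *one doctor* > *each bill* and *each bill* > *one doctor*.

Yes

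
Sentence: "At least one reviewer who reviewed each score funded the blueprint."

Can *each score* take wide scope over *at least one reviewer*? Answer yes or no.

The DP *each score* is contained in the relative clause *who reviewed each score*.
QR out of a relative clause is ruled out by the relative-clause island constraint.
So the wide-scope reading for *each score* is blocked.

No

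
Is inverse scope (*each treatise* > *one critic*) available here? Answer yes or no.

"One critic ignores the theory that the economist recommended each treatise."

*each treatise* occurs within the complex NP *the theory that the economist recommended each treatise*.
Since the clause is the complement of a nominal head, the CNPC blocks scope extraction.
*each treatise* > *one critic* would require crossing that boundary, which is illicit.

No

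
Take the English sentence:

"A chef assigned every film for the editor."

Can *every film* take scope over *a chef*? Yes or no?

*every film* and *a chef* are in the same minimal clause.
With no island boundary between them, the object can take inverse scope over the subject via ordinary QR within the clause.

Yes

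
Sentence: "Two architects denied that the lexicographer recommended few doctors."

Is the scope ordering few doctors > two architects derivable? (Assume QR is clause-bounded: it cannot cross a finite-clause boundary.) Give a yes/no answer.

*few doctors* occurs within the finite complement clause *that the lexicographer recommended few doctors*.
Given the clause-boundedness assumption, QR cannot cross the finite CP into the matrix.
So *few doctors* cannot raise high enough to outscope *two architects*; only the surface ordering *two architects* > *few doctors* is available.

No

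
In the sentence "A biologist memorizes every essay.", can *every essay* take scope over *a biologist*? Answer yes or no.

*every essay* is the matrix object and *a biologist* the matrix subject; the two are clausemates.
With no island boundary between them, the object can take inverse scope over the subject via ordinary QR within the clause.
Both orderings are possible: *a biologist* > *every essay* and *every essay* > *a biologist*.

Yes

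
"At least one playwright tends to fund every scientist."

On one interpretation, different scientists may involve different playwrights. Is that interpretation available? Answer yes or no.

Yes

This is the *every scientist* > *at least one playwright* reading.
*every scientist* is inside a raising infinitive, which is transparent to QR (no CP barrier), so it behaves as a matrix argument.
No island intervenes, so both surface and inverse scope are derivable.
So *every scientist* > *at least one playwright* is among the available readings.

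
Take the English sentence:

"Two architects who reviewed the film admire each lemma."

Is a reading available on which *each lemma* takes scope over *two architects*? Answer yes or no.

Although the sentence contains a relative clause (*who reviewed the film*), *each lemma* is outside it, in the matrix VP.
Clause-internal QR can adjoin the lower DP above the subject, yielding the inverse reading.

Yes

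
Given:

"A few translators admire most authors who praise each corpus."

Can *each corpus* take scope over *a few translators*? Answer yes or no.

No

*each corpus* sits inside the relative clause *who praise each corpus* modifying *most authors*.
A relative clause is a scope island — quantifier raising cannot cross its boundary.
The inverse ordering *each corpus* > *a few translators* is therefore underivable.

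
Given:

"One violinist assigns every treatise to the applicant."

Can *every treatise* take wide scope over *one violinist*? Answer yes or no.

Both DPs are arguments of the same predicate; there is no clause or island boundary between them.
Clause-internal QR can adjoin the lower DP above the subject, yielding the inverse reading.

Yes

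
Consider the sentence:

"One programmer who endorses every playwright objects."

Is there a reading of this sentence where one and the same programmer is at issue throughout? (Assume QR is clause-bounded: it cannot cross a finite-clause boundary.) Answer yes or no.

Yes

The described interpretation is the *one programmer* > *every playwright* scoping.
Surface scope (*one programmer* > *every playwright*) is always derivable; islands only block QR, not in-situ interpretation.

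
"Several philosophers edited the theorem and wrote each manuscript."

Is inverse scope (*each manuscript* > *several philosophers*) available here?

No

*each manuscript* is embedded in one conjunct of the coordinate structure (*wrote each manuscript*).
Coordinate structures are islands for non-across-the-board movement, QR included.
So *each manuscript* cannot raise high enough to outscope *several philosophers*; only the surface ordering *several philosophers* > *each manuscript* is available.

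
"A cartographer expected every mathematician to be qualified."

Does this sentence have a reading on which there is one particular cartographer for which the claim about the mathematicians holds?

Yes

The paraphrase describes the scope ordering *a cartographer* > *every mathematician*.
That is the surface-scope ordering, which is always one of the available readings — island constraints only ever restrict inverse scope.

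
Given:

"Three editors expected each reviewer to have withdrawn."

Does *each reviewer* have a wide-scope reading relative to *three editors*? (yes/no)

The ECM infinitive is scope-transparent — *each reviewer* is free to raise above *three editors*.
Clause-internal QR can adjoin the lower DP above the subject, yielding the inverse reading.

Yes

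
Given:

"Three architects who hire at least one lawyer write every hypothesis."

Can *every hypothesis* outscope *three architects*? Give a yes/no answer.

Yes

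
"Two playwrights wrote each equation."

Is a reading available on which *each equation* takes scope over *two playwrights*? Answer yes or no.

*two playwrights* and *each equation* are co-arguments of the matrix verb, with nothing but a clause-internal boundary between them.
Ordinary QR to a clause-peripheral position gives the wide-scope LF for the lower DP.

Yes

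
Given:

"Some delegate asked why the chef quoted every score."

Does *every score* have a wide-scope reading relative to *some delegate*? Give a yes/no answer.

*every score* occurs within the embedded question *why the chef quoted every score*.
Embedded questions are wh-islands: a quantifier inside an indirect question cannot QR into the matrix clause.
So the wide-scope reading for *every score* is blocked.

No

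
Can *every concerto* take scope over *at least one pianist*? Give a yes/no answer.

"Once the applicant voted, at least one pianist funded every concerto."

Although there is an adjunct clause, *every concerto* is in the main clause, not inside the adjunct.
Clause-internal QR can adjoin the lower DP above the subject, yielding the inverse reading.
The sentence is scopally ambiguous between *at least one pianist* > *every concerto* and *every concerto* > *at least one pianist*.

Yes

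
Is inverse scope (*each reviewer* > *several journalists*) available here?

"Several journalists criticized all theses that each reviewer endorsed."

*each reviewer* occurs within the relative clause *that each reviewer endorsed* modifying *all theses*.
Quantifiers inside a relative clause are trapped there; the RC boundary blocks QR.
The inverse ordering *each reviewer* > *several journalists* is therefore underivable.

No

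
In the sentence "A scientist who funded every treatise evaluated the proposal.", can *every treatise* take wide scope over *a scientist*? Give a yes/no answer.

No

*every treatise* is embedded in the relative clause *who funded every treatise*.
Quantifiers inside a relative clause are trapped there; the RC boundary blocks QR.
The inverse ordering *every treatise* > *a scientist* is therefore underivable.
(Only the surface reading survives: one fixed scientist with respect to all the relevant treatises.)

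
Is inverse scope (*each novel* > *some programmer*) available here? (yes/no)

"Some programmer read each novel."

*each novel* is the matrix object and *some programmer* the matrix subject; the two are clausemates.
Clause-internal QR can adjoin the lower DP above the subject, yielding the inverse reading.

Yes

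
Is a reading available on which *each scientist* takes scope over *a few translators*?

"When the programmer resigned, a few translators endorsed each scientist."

Although there is an adjunct clause, *each scientist* is in the main clause, not inside the adjunct.
With no island boundary between them, the object can take inverse scope over the subject via ordinary QR within the clause.
Both orderings are possible: *a few translators* > *each scientist* and *each scientist* > *a few translators*.

Yes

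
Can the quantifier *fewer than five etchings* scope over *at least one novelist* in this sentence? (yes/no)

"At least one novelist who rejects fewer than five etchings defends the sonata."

No

Structurally, *fewer than five etchings* is inside the relative clause *who rejects fewer than five etchings*.
Relative clauses block scope extraction: QR cannot target a position outside the modified NP.
*fewer than five etchings* > *at least one novelist* would require crossing that boundary, which is illicit.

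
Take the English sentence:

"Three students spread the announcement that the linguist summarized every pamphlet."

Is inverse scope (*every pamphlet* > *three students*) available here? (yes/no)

Structurally, *every pamphlet* is inside the complex NP *the announcement that the linguist summarized every pamphlet*.
The Complex NP Constraint bars QR out of the complement clause of a noun.
*every pamphlet* > *three students* would require crossing that boundary, which is illicit.

No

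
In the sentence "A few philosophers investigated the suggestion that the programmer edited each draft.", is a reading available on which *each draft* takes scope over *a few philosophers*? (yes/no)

*each draft* sits inside the complex NP *the suggestion that the programmer edited each draft*.
The Complex NP Constraint bars QR out of the complement clause of a noun.
Hence only narrow scope for *each draft* (under *a few philosophers*) survives.

No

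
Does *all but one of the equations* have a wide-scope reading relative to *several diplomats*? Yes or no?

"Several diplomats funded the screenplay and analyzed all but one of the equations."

The target quantifier *all but one of the equations* is part of one conjunct of the coordinate structure (*analyzed all but one of the equations*).
Asymmetric QR out of one conjunct violates the Coordinate Structure Constraint.
*all but one of the equations* > *several diplomats* would require crossing that boundary, which is illicit.

No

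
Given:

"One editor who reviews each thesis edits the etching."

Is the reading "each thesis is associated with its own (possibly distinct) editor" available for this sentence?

No

That reading corresponds to *each thesis* > *one editor*.
*each thesis* occurs within the relative clause *who reviews each thesis*.
QR out of a relative clause is ruled out by the relative-clause island constraint.
*each thesis* > *one editor* would require crossing that boundary, which is illicit.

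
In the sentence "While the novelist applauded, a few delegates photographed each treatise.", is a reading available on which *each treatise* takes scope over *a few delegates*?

Yes

The adjunct clause does not contain *each treatise*, which is the matrix object.
Since no island is crossed, the inverse ordering is licensed alongside surface scope.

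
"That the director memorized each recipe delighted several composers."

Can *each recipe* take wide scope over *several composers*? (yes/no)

No

*each recipe* sits inside the sentential subject *that the director memorized each recipe*.
Sentential subjects are islands: a quantifier inside the subject clause cannot raise over the matrix predicate.
*each recipe* > *several composers* would require crossing that boundary, which is illicit.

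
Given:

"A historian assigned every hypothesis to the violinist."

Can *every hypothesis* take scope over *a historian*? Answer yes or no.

Yes

*every hypothesis* and *a historian* are in the same minimal clause.
Ordinary QR to a clause-peripheral position gives the wide-scope LF for the lower DP.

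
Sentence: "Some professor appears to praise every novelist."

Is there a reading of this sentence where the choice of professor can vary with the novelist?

The paraphrase describes the scope ordering *every novelist* > *some professor*.
Infinitival complements of raising predicates do not block QR; *every novelist* and *some professor* are effectively clausemates.
Clause-internal QR can adjoin the lower DP above the subject, yielding the inverse reading.
The sentence is scopally ambiguous between *some professor* > *every novelist* and *every novelist* > *some professor*.

Yes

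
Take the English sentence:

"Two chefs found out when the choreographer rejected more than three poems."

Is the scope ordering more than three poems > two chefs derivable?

No

*more than three poems* is embedded in the embedded question *when the choreographer rejected more than three poems*.
An indirect question is a wh-island; the filled [Spec,CP] blocks QR across the CP edge.
So *more than three poems* cannot raise high enough to outscope *two chefs*; only the surface ordering *two chefs* > *more than three poems* is available.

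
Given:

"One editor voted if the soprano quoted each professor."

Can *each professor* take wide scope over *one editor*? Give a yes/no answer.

No

*each professor* occurs within the adjunct clause *if the soprano quoted each professor*.
Adjunct clauses are scope islands: a quantifier inside an adjunct cannot raise into the matrix clause.
So *each professor* cannot raise to a position above *one editor*.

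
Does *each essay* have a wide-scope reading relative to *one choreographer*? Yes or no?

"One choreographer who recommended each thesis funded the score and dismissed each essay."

No

*each essay* sits inside one conjunct of the coordinate structure (*dismissed each essay*).
QR out of a conjunct would have to apply non-ATB, which the CSC forbids.
So *each essay* cannot raise to a position above *one choreographer*.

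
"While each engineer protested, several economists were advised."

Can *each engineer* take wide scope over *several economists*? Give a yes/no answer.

*each engineer* sits inside the adjunct clause *while each engineer protested*.
The adjunct-island constraint bars QR out of an adverbial clause.
The ordering *each engineer* > *several economists* is therefore underivable.

No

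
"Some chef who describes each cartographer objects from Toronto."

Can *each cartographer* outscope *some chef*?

The DP *each cartographer* is contained in the relative clause *who describes each cartographer*.
The relative clause forms an island for QR, so the quantifier is confined to the head noun's restrictor.
*each cartographer* is confined to the island and cannot take scope over *some chef*.

No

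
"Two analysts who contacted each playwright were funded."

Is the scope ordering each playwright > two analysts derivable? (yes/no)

*each playwright* is embedded in the relative clause *who contacted each playwright*.
Relative clauses are scope islands: a quantifier cannot QR out of a relative clause to take scope in the matrix clause.
So the wide-scope reading for *each playwright* is blocked.

No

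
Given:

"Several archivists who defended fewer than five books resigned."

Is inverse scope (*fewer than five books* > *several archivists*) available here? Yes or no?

No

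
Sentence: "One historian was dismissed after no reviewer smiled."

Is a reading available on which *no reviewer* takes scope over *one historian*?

No

*no reviewer* occurs within the adjunct clause *after no reviewer smiled*.
Scope out of an adjunct clause is unavailable: QR respects the adjunct-island constraint.
The inverse ordering *no reviewer* > *one historian* is therefore underivable.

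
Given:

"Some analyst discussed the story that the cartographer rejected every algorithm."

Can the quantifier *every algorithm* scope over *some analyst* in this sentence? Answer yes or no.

Structurally, *every algorithm* is inside the complex NP *the story that the cartographer rejected every algorithm*.
Since the clause is the complement of a nominal head, the CNPC blocks scope extraction.
Hence only narrow scope for *every algorithm* (under *some analyst*) survives.
(Only the surface reading survives: one fixed analyst with respect to all the relevant algorithms.)

No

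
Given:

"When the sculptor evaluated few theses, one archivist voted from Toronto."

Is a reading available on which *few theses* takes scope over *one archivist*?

*few theses* sits inside the adjunct clause *when the sculptor evaluated few theses*.
Adjunct clauses are scope islands: a quantifier inside an adjunct cannot raise into the matrix clause.
So the wide-scope reading for *few theses* is blocked.

No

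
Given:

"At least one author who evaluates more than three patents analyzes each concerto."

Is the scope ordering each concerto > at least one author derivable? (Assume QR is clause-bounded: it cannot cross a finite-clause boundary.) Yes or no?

The RC *who evaluates more than three patents* is an island, but *each concerto* is not inside it — it is the matrix object, a clausemate of *at least one author*.
Ordinary QR to a clause-peripheral position gives the wide-scope LF for the lower DP.

Yes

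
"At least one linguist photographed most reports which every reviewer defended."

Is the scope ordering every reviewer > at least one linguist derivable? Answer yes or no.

No

The DP *every reviewer* is contained in the relative clause *which every reviewer defended* modifying *most reports*.
The relative clause forms an island for QR, so the quantifier is confined to the head noun's restrictor.
So *every reviewer* cannot raise high enough to outscope *at least one linguist*; only the surface ordering *at least one linguist* > *every reviewer* is available.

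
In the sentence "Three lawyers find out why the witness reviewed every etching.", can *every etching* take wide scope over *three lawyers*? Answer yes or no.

No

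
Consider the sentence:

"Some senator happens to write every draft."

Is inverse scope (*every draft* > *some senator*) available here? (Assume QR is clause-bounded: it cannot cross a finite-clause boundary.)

Yes

The matrix predicate is a raising verb, whose infinitival complement is not a scope island — *every draft* can QR into the matrix clause.
QR within a single clause is free, so the lower quantifier may take scope over the higher one.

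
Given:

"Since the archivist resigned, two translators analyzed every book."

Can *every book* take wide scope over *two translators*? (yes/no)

Neither queried DP is inside the adjunct, so the adjunct-island constraint does not apply.
Since no island is crossed, the inverse ordering is licensed alongside surface scope.

Yes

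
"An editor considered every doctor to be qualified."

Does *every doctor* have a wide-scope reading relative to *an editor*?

Yes

The ECM infinitive is scope-transparent — *every doctor* is free to raise above *an editor*.
No island intervenes, so both surface and inverse scope are derivable.
So *every doctor* > *an editor* is among the available readings.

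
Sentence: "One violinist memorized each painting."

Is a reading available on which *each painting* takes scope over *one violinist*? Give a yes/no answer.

Both DPs are arguments of the same predicate; there is no clause or island boundary between them.
No island intervenes, so both surface and inverse scope are derivable.

Yes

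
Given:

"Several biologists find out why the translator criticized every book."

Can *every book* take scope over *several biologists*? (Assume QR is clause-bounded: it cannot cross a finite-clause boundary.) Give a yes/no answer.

No

Structurally, *every book* is inside the embedded question *why the translator criticized every book*.
The wh-island constraint blocks QR out of an embedded interrogative.
The inverse ordering *every book* > *several biologists* is therefore underivable.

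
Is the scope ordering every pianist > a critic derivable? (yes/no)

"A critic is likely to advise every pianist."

Raising constructions are monoclausal for scope purposes; *every pianist* is not separated from *a critic* by any island.
QR within a single clause is free, so the lower quantifier may take scope over the higher one.

Yes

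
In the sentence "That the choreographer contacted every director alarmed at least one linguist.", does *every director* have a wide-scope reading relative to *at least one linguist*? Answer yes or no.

No

*every director* is embedded in the sentential subject *that the choreographer contacted every director*.
Clausal subjects are scope islands; QR from inside the subject into the matrix is barred.
So the wide-scope reading for *every director* is blocked.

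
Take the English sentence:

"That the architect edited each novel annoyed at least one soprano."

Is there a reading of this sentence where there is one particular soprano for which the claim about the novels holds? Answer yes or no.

The described interpretation is the *at least one soprano* > *each novel* scoping.
Nothing needs to raise out of an island for *at least one soprano* > *each novel*: *at least one soprano* takes scope from its matrix position over the clause containing *each novel*.

Yes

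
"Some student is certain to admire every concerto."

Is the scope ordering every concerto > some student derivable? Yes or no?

Infinitival complements of raising predicates do not block QR; *every concerto* and *some student* are effectively clausemates.
Clause-internal QR can adjoin the lower DP above the subject, yielding the inverse reading.

Yes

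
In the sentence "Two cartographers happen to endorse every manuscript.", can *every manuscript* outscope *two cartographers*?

Infinitival complements of raising predicates do not block QR; *every manuscript* and *two cartographers* are effectively clausemates.
Ordinary QR to a clause-peripheral position gives the wide-scope LF for the lower DP.

Yes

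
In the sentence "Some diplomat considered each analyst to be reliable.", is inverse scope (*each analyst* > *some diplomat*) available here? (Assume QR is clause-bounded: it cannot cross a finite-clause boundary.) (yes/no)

ECM infinitives lack a CP barrier, so *each analyst* can QR over the matrix subject *some diplomat*.
Nothing blocks QR of the lower DP to a position above the higher one, so inverse scope is available.
Both orderings are possible: *some diplomat* > *each analyst* and *each analyst* > *some diplomat*.

Yes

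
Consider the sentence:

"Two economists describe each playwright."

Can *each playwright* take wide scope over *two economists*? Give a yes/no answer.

Yes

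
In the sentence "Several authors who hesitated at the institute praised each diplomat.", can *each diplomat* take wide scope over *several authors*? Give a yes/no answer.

Although the sentence contains a relative clause (*who hesitated at the institute*), *each diplomat* is outside it, in the matrix VP.
Clause-internal QR can adjoin the lower DP above the subject, yielding the inverse reading.
Both orderings are possible: *several authors* > *each diplomat* and *each diplomat* > *several authors*.

Yes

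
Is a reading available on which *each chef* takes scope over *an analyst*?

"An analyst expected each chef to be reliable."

Yes

The ECM infinitive is scope-transparent — *each chef* is free to raise above *an analyst*.
With no island boundary between them, the object can take inverse scope over the subject via ordinary QR within the clause.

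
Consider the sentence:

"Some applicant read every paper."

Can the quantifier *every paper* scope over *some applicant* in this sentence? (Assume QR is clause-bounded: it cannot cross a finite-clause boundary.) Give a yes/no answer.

Both DPs are arguments of the same predicate; there is no clause or island boundary between them.
No island intervenes, so both surface and inverse scope are derivable.

Yes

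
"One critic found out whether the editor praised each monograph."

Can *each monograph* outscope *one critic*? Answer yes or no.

No

The target quantifier *each monograph* is part of the embedded question *whether the editor praised each monograph*.
Embedded questions are wh-islands: a quantifier inside an indirect question cannot QR into the matrix clause.
So the wide-scope reading for *each monograph* is blocked.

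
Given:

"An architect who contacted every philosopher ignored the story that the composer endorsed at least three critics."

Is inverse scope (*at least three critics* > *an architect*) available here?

*at least three critics* sits inside the complex NP *the story that the composer endorsed at least three critics*.
The Complex NP Constraint bars QR out of the complement clause of a noun.
So the wide-scope reading for *at least three critics* is blocked.
(Only the surface reading survives: one fixed architect with respect to all the relevant critics.)

No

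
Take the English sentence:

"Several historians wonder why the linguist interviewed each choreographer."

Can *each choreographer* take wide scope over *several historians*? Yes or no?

No

*each choreographer* is embedded in the embedded question *why the linguist interviewed each choreographer*.
The wh-island constraint blocks QR out of an embedded interrogative.
So *each choreographer* cannot raise to a position above *several historians*.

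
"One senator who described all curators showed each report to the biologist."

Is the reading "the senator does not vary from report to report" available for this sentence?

Yes

The paraphrase describes the scope ordering *one senator* > *each report*.
Nothing needs to raise for *one senator* > *each report*, so no island constraint is at stake.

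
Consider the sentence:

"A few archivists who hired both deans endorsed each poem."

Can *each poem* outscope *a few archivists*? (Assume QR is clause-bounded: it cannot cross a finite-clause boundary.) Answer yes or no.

Yes

The relative clause *who hired both deans* modifies *a few archivists*, but *each poem* is not inside that relative clause — it is an argument of the matrix verb.
Ordinary QR to a clause-peripheral position gives the wide-scope LF for the lower DP.
So *each poem* > *a few archivists* is among the available readings.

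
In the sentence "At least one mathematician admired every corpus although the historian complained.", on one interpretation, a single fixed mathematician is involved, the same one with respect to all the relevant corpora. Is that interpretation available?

The described interpretation is the *at least one mathematician* > *every corpus* scoping.
Surface scope (*at least one mathematician* > *every corpus*) is always derivable; islands only block QR, not in-situ interpretation.

Yes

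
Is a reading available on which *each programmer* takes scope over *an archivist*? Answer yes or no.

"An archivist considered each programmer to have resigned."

Yes

*each programmer* is an ECM subject; ECM complements are not islands, and the embedded quantifier may take matrix scope.
No island intervenes, so both surface and inverse scope are derivable.
Both orderings are possible: *an archivist* > *each programmer* and *each programmer* > *an archivist*.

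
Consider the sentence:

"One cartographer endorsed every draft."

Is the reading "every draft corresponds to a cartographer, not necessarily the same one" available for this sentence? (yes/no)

Yes

The described interpretation is the *every draft* > *one cartographer* scoping.
*every draft* and *one cartographer* are in the same minimal clause.
With no island boundary between them, the object can take inverse scope over the subject via ordinary QR within the clause.
So *every draft* > *one cartographer* is among the available readings.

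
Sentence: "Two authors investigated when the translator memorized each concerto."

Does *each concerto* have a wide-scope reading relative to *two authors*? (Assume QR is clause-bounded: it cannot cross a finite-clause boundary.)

No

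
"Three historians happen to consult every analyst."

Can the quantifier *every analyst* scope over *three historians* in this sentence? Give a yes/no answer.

Yes

Raising constructions are monoclausal for scope purposes; *every analyst* is not separated from *three historians* by any island.
Since no island is crossed, the inverse ordering is licensed alongside surface scope.
The sentence is scopally ambiguous between *three historians* > *every analyst* and *every analyst* > *three historians*.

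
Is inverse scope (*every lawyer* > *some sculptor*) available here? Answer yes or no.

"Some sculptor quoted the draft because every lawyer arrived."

No

Structurally, *every lawyer* is inside the adjunct clause *because every lawyer arrived*.
Adjunct clauses are scope islands: a quantifier inside an adjunct cannot raise into the matrix clause.
The inverse ordering *every lawyer* > *some sculptor* is therefore underivable.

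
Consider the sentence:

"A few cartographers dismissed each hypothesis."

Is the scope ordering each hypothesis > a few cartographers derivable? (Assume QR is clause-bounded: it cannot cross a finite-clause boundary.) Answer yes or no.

Yes

*each hypothesis* and *a few cartographers* are in the same minimal clause.
QR within a single clause is free, so the lower quantifier may take scope over the higher one.
Both orderings are possible: *a few cartographers* > *each hypothesis* and *each hypothesis* > *a few cartographers*.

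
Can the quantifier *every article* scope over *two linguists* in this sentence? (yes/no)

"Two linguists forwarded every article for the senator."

Yes

*every article* is the matrix object and *two linguists* the matrix subject; the two are clausemates.
Since no island is crossed, the inverse ordering is licensed alongside surface scope.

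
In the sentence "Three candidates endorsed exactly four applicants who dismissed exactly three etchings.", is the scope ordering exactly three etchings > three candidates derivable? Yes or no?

No

The DP *exactly three etchings* is contained in the relative clause *who dismissed exactly three etchings* modifying *exactly four applicants*.
Relative clauses are scope islands: a quantifier cannot QR out of a relative clause to take scope in the matrix clause.
*exactly three etchings* is confined to the island and cannot take scope over *three candidates*.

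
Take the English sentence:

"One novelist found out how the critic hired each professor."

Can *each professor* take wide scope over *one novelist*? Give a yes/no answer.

*each professor* is embedded in the embedded question *how the critic hired each professor*.
The wh-island constraint blocks QR out of an embedded interrogative.
There is no licit LF on which *each professor* c-commands *one novelist*.

No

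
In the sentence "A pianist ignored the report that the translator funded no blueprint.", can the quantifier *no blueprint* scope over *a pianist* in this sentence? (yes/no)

No

*no blueprint* is embedded in the complex NP *the report that the translator funded no blueprint*.
Noun-complement clauses are scope islands (the Complex NP Constraint): a quantifier inside one cannot scope into the matrix.
So *no blueprint* cannot raise to a position above *a pianist*.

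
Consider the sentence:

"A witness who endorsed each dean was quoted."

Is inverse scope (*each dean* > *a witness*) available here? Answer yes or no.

No

The DP *each dean* is contained in the relative clause *who endorsed each dean*.
Relative clauses block scope extraction: QR cannot target a position outside the modified NP.
The inverse ordering *each dean* > *a witness* is therefore underivable.
(Only the surface reading survives: one fixed witness with respect to all the relevant deans.)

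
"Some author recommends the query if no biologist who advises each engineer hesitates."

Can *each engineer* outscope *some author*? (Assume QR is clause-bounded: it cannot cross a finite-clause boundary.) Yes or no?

The DP *each engineer* is contained in the relative clause *who advises each engineer*, which is itself inside the adjunct *if no biologist who advises each engineer hesitates*.
Two island boundaries intervene — the relative clause and the adjunct. Either alone would block QR.
So *each engineer* cannot raise to a position above *some author*.

No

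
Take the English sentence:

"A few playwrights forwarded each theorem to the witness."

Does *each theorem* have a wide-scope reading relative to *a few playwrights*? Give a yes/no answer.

Yes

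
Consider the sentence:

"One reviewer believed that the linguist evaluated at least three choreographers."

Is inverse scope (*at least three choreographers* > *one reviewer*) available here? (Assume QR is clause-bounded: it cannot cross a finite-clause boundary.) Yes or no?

No

The DP *at least three choreographers* is contained in the finite complement clause *that the linguist evaluated at least three choreographers*.
Under clause-bounded QR, a quantifier in an embedded finite clause cannot raise into the matrix clause.
The inverse ordering *at least three choreographers* > *one reviewer* is therefore underivable.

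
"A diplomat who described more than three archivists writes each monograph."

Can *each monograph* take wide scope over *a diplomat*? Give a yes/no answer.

The RC *who described more than three archivists* is an island, but *each monograph* is not inside it — it is the matrix object, a clausemate of *a diplomat*.
Ordinary QR to a clause-peripheral position gives the wide-scope LF for the lower DP.
Both orderings are possible: *a diplomat* > *each monograph* and *each monograph* > *a diplomat*.

Yes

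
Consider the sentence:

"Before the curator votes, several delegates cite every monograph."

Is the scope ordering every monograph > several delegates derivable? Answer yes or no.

Yes

The adjunct clause does not contain *every monograph*, which is the matrix object.
No island intervenes, so both surface and inverse scope are derivable.
Both orderings are possible: *several delegates* > *every monograph* and *every monograph* > *several delegates*.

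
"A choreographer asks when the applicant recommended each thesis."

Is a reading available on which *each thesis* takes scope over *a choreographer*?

No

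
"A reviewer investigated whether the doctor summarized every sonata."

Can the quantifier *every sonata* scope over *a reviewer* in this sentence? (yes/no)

No

*every sonata* occurs within the embedded question *whether the doctor summarized every sonata*.
Embedded questions are wh-islands: a quantifier inside an indirect question cannot QR into the matrix clause.
*every sonata* > *a reviewer* would require crossing that boundary, which is illicit.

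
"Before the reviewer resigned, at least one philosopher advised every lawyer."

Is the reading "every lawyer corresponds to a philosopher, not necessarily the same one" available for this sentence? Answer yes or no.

Yes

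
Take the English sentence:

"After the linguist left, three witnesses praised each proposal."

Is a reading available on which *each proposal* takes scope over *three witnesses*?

Yes

Although there is an adjunct clause, *each proposal* is in the main clause, not inside the adjunct.
QR within a single clause is free, so the lower quantifier may take scope over the higher one.
The sentence is scopally ambiguous between *three witnesses* > *each proposal* and *each proposal* > *three witnesses*.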